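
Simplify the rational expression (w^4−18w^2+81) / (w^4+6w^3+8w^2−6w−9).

(w^2−6w+9)/(w^2−1)

Apply the Euclidean algorithm:
  w^4−18w^2+81 = (w^4+6w^3+8w^2−6w−9) + (−6w^3−26w^2+6w+90)
  w^4+6w^3+8w^2−6w−9 = (−(1/6)w−5/18)(−6w^3−26w^2+6w+90) + ((16/9)w^2+(32/3)w+16)
  −6w^3−26w^2+6w+90 = (−(27/8)w+45/8)((16/9)w^2+(32/3)w+16) + (0)
Last nonzero remainder: (16/9)w^2+(32/3)w+16. Dividing through by 16/9 gives the monic gcd w^2+6w+9.
Cancel w^2+6w+9 from numerator and denominator to get the reduced form.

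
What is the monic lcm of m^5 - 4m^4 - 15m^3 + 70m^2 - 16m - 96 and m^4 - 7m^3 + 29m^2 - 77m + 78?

m^7 - 6m^6 + 6m^5 + 48m^4 - 351m^3 + 846m^2 - 16m - 1248

By polynomial division,
  m^5 - 4m^4 - 15m^3 + 70m^2 - 16m - 96 = (m + 3)(m^4 - 7m^3 + 29m^2 - 77m + 78) + (-23m^3 + 60m^2 + 137m - 330)
  m^4 - 7m^3 + 29m^2 - 77m + 78 = (-(1/23)m + 101/529)(-23m^3 + 60m^2 + 137m - 330) + ((12432/529)m^2 - (62160/529)m + 74592/529)
  -23m^3 + 60m^2 + 137m - 330 = (-(12167/12432)m - 29095/12432)((12432/529)m^2 - (62160/529)m + 74592/529) + (0)
Last nonzero remainder: (12432/529)m^2 - (62160/529)m + 74592/529. Dividing through by 12432/529 gives the monic gcd m^2 - 5m + 6.
Then lcm(f, g) = f·g / gcd(f, g); expanding and making the result monic gives the answer.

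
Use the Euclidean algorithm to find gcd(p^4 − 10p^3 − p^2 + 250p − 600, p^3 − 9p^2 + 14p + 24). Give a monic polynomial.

By polynomial division,
  p^4 − 10p^3 − p^2 + 250p − 600 = (p − 1)(p^3 − 9p^2 + 14p + 24) + (−24p^2 + 240p − 576)
  p^3 − 9p^2 + 14p + 24 = (−(1/24)p − 1/24)(−24p^2 + 240p − 576) + (0)
Last nonzero remainder: −24p^2 + 240p − 576. Dividing through by −24 gives the monic gcd p^2 − 10p + 24.

p^2 − 10p + 24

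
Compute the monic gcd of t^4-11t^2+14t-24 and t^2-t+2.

By polynomial division,
  t^4-11t^2+14t-24 = (t^2+t-12)(t^2-t+2) + (0)
The last nonzero remainder t^2-t+2 is already monic.

t^2-t+2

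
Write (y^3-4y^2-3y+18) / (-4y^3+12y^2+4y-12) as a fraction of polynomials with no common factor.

(-y^2+y+6)/(4y^2-4)

By polynomial division,
  y^3-4y^2-3y+18 = (-1/4)(-4y^3+12y^2+4y-12) + (-y^2-2y+15)
  -4y^3+12y^2+4y-12 = (4y-20)(-y^2-2y+15) + (-96y+288)
  -y^2-2y+15 = ((1/96)y+5/96)(-96y+288) + (0)
Last nonzero remainder: -96y+288. Dividing through by -96 gives the monic gcd y-3.
Cancel y-3 from numerator and denominator to get the reduced form.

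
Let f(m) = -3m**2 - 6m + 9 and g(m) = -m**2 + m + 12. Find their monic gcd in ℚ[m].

Repeated division with remainder:
  -3m**2 - 6m + 9 = (3)(-m**2 + m + 12) + (-9m - 27)
  -m**2 + m + 12 = ((1/9)m - 4/9)(-9m - 27) + (0)
Last nonzero remainder: -9m - 27. Dividing through by -9 gives the monic gcd m + 3.

m + 3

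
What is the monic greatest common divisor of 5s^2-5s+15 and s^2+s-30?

Euclidean algorithm in ℚ[s]:
  5s^2-5s+15 = (5)(s^2+s-30) + (-10s+165)
  s^2+s-30 = (-(1/10)s-7/4)(-10s+165) + (1035/4)
  -10s+165 = (-(8/207)s+44/69)(1035/4) + (0)
The last nonzero remainder is the constant 1035/4, so the polynomials are coprime and gcd = 1.

1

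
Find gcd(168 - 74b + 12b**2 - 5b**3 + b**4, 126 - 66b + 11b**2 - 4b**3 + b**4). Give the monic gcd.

-42 + 8b - b**2 + b**3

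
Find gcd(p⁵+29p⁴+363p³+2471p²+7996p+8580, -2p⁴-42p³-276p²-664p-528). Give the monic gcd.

p²+13p+22

Apply the Euclidean algorithm:
  p⁵+29p⁴+363p³+2471p²+7996p+8580 = (-(1/2)p-4)(-2p⁴-42p³-276p²-664p-528) + (57p³+1035p²+5076p+6468)
  -2p⁴-42p³-276p²-664p-528 = (-(2/57)p-36/361)(57p³+1035p²+5076p+6468) + ((1920/361)p²+(24960/361)p+42240/361)
  57p³+1035p²+5076p+6468 = ((6859/640)p+17689/320)((1920/361)p²+(24960/361)p+42240/361) + (0)
Last nonzero remainder: (1920/361)p²+(24960/361)p+42240/361. Dividing through by 1920/361 gives the monic gcd p²+13p+22.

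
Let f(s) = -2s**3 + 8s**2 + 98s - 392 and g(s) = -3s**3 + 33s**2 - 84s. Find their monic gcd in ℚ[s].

s**2 - 11s + 28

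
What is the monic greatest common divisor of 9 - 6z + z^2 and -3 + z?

-3 + z

By polynomial division,
  z^2 - 6z + 9 = (z - 3)(z - 3) + (0)
The last nonzero remainder z - 3 is already monic.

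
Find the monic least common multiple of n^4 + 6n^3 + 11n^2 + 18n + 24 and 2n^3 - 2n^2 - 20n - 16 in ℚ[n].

n^6 + 3n^5 - 11n^4 - 39n^3 - 74n^2 - 144n - 96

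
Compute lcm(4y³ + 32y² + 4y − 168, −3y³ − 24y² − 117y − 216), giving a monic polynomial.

By polynomial division,
  4y³ + 32y² + 4y − 168 = (−4/3)(−3y³ − 24y² − 117y − 216) + (−152y − 456)
  −3y³ − 24y² − 117y − 216 = ((3/152)y² + (15/152)y + 9/19)(−152y − 456) + (0)
Last nonzero remainder: −152y − 456. Dividing through by −152 gives the monic gcd y + 3.
Then lcm(f, g) = f·g / gcd(f, g); expanding and making the result monic gives the answer.

y⁵ + 13y⁴ + 65y³ + 155y² − 186y − 1008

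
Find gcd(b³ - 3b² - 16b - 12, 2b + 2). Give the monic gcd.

Repeated division with remainder:
  b³ - 3b² - 16b - 12 = ((1/2)b² - 2b - 6)(2b + 2) + (0)
Last nonzero remainder: 2b + 2. Dividing through by 2 gives the monic gcd b + 1.

b + 1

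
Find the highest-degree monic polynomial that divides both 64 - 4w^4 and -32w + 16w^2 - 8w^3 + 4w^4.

-8 + 4w - 2w^2 + w^3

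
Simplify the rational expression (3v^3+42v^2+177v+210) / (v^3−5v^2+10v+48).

Euclidean algorithm in ℚ[v]:
  3v^3+42v^2+177v+210 = (3)(v^3−5v^2+10v+48) + (57v^2+147v+66)
  v^3−5v^2+10v+48 = ((1/57)v−48/361)(57v^2+147v+66) + ((10248/361)v+20496/361)
  57v^2+147v+66 = ((6859/3416)v+3971/3416)((10248/361)v+20496/361) + (0)
Last nonzero remainder: (10248/361)v+20496/361. Dividing through by 10248/361 gives the monic gcd v+2.
Cancel v+2 from numerator and denominator to get the reduced form.

(3v^2+36v+105)/(v^2−7v+24)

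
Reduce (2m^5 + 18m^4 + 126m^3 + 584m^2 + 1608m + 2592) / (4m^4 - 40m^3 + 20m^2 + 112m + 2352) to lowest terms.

(m^3 + 5m^2 + 31m + 108)/(2m^2 - 28m + 98)

By polynomial division,
  2m^5 + 18m^4 + 126m^3 + 584m^2 + 1608m + 2592 = ((1/2)m + 19/2)(4m^4 - 40m^3 + 20m^2 + 112m + 2352) + (496m^3 + 338m^2 - 632m - 19752)
  4m^4 - 40m^3 + 20m^2 + 112m + 2352 = ((1/124)m - 2649/30752)(496m^3 + 338m^2 - 632m - 19752) + ((833569/15376)m^2 + (833569/3844)m + 2500707/3844)
  496m^3 + 338m^2 - 632m - 19752 = ((7626496/833569)m - 25308896/833569)((833569/15376)m^2 + (833569/3844)m + 2500707/3844) + (0)
Last nonzero remainder: (833569/15376)m^2 + (833569/3844)m + 2500707/3844. Dividing through by 833569/15376 gives the monic gcd m^2 + 4m + 12.
Cancel m^2 + 4m + 12 from numerator and denominator to get the reduced form.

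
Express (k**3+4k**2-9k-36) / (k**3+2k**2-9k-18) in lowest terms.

Euclidean algorithm in ℚ[k]:
  k**3+4k**2-9k-36 = (k**3+2k**2-9k-18) + (2k**2-18)
  k**3+2k**2-9k-18 = ((1/2)k+1)(2k**2-18) + (0)
Last nonzero remainder: 2k**2-18. Dividing through by 2 gives the monic gcd k**2-9.
Cancel k**2-9 from numerator and denominator to get the reduced form.

(k+4)/(k+2)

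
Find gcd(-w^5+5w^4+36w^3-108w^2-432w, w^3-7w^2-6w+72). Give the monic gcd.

By polynomial division,
  -w^5+5w^4+36w^3-108w^2-432w = (-w^2-2w+16)(w^3-7w^2-6w+72) + (64w^2-192w-1152)
  w^3-7w^2-6w+72 = ((1/64)w-1/16)(64w^2-192w-1152) + (0)
Last nonzero remainder: 64w^2-192w-1152. Dividing through by 64 gives the monic gcd w^2-3w-18.

w^2-3w-18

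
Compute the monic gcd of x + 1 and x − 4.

1

Euclidean algorithm in ℚ[x]:
  x + 1 = (x − 4) + (5)
  x − 4 = ((1/5)x − 4/5)(5) + (0)
The last nonzero remainder is the constant 5, so the polynomials are coprime and gcd = 1.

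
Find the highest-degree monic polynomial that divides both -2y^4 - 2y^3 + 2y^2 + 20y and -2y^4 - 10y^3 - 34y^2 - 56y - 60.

By polynomial division,
  -2y^4 - 2y^3 + 2y^2 + 20y = (-2y^4 - 10y^3 - 34y^2 - 56y - 60) + (8y^3 + 36y^2 + 76y + 60)
  -2y^4 - 10y^3 - 34y^2 - 56y - 60 = (-(1/4)y - 1/8)(8y^3 + 36y^2 + 76y + 60) + (-(21/2)y^2 - (63/2)y - 105/2)
  8y^3 + 36y^2 + 76y + 60 = (-(16/21)y - 8/7)(-(21/2)y^2 - (63/2)y - 105/2) + (0)
Last nonzero remainder: -(21/2)y^2 - (63/2)y - 105/2. Dividing through by -21/2 gives the monic gcd y^2 + 3y + 5.

y^2 + 3y + 5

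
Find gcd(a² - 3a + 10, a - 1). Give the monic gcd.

1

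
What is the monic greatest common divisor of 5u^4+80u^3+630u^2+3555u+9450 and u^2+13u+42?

By polynomial division,
  5u^4+80u^3+630u^2+3555u+9450 = (5u^2+15u+225)(u^2+13u+42) + (0)
The last nonzero remainder u^2+13u+42 is already monic.

u^2+13u+42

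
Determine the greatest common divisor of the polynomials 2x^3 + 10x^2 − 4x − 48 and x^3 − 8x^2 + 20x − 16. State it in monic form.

Apply the Euclidean algorithm:
  2x^3 + 10x^2 − 4x − 48 = (2)(x^3 − 8x^2 + 20x − 16) + (26x^2 − 44x − 16)
  x^3 − 8x^2 + 20x − 16 = ((1/26)x − 41/169)(26x^2 − 44x − 16) + ((1680/169)x − 3360/169)
  26x^2 − 44x − 16 = ((2197/840)x + 169/210)((1680/169)x − 3360/169) + (0)
Last nonzero remainder: (1680/169)x − 3360/169. Dividing through by 1680/169 gives the monic gcd x − 2.

x − 2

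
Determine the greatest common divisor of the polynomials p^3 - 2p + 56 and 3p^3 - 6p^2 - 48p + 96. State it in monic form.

p + 4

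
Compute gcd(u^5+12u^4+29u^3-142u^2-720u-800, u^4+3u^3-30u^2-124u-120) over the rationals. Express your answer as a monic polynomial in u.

u^2+7u+10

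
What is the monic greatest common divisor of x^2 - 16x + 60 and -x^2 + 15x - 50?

Euclidean algorithm in ℚ[x]:
  x^2 - 16x + 60 = (-1)(-x^2 + 15x - 50) + (-x + 10)
  -x^2 + 15x - 50 = (x - 5)(-x + 10) + (0)
Last nonzero remainder: -x + 10. Dividing through by -1 gives the monic gcd x - 10.

x - 10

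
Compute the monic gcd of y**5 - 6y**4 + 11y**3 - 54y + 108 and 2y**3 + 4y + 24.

y**3 + 2y + 12

Repeated division with remainder:
  y**5 - 6y**4 + 11y**3 - 54y + 108 = ((1/2)y**2 - 3y + 9/2)(2y**3 + 4y + 24) + (0)
Last nonzero remainder: 2y**3 + 4y + 24. Dividing through by 2 gives the monic gcd y**3 + 2y + 12.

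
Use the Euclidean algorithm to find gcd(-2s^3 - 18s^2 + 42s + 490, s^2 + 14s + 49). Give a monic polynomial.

s^2 + 14s + 49

Apply the Euclidean algorithm:
  -2s^3 - 18s^2 + 42s + 490 = (-2s + 10)(s^2 + 14s + 49) + (0)
The last nonzero remainder s^2 + 14s + 49 is already monic.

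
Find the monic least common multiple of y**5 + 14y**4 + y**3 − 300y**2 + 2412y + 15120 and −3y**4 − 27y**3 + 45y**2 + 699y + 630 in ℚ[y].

y**7 + 10y**6 − 60y**5 − 374y**4 + 3607y**3 + 6972y**2 − 72540y − 75600

By polynomial division,
  y**5 + 14y**4 + y**3 − 300y**2 + 2412y + 15120 = (−(1/3)y − 5/3)(−3y**4 − 27y**3 + 45y**2 + 699y + 630) + (−29y**3 + 8y**2 + 3787y + 16170)
  −3y**4 − 27y**3 + 45y**2 + 699y + 630 = ((3/29)y + 807/841)(−29y**3 + 8y**2 + 3787y + 16170) + (−(298080/841)y**2 − (3875040/841)y − 12519360/841)
  −29y**3 + 8y**2 + 3787y + 16170 = ((24389/298080)y − 64757/59616)(−(298080/841)y**2 − (3875040/841)y − 12519360/841) + (0)
Last nonzero remainder: −(298080/841)y**2 − (3875040/841)y − 12519360/841. Dividing through by −298080/841 gives the monic gcd y**2 + 13y + 42.
Then lcm(f, g) = f·g / gcd(f, g); expanding and making the result monic gives the answer.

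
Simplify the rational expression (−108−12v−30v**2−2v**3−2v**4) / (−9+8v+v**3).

(−12−2v**2)/(−1+v)

By polynomial division,
  −2v**4−2v**3−30v**2−12v−108 = (−2v−2)(v**3+8v−9) + (−14v**2−14v−126)
  v**3+8v−9 = (−(1/14)v+1/14)(−14v**2−14v−126) + (0)
Last nonzero remainder: −14v**2−14v−126. Dividing through by −14 gives the monic gcd v**2+v+9.
Cancel v**2+v+9 from numerator and denominator to get the reduced form.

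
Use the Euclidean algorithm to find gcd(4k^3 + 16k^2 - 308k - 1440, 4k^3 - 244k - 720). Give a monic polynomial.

k^2 - 4k - 45

Apply the Euclidean algorithm:
  4k^3 + 16k^2 - 308k - 1440 = (4k^3 - 244k - 720) + (16k^2 - 64k - 720)
  4k^3 - 244k - 720 = ((1/4)k + 1)(16k^2 - 64k - 720) + (0)
Last nonzero remainder: 16k^2 - 64k - 720. Dividing through by 16 gives the monic gcd k^2 - 4k - 45.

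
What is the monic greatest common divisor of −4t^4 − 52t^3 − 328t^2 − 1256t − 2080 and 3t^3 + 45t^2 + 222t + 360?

t^2 + 9t + 20

Repeated division with remainder:
  −4t^4 − 52t^3 − 328t^2 − 1256t − 2080 = (−(4/3)t + 8/3)(3t^3 + 45t^2 + 222t + 360) + (−152t^2 − 1368t − 3040)
  3t^3 + 45t^2 + 222t + 360 = (−(3/152)t − 9/76)(−152t^2 − 1368t − 3040) + (0)
Last nonzero remainder: −152t^2 − 1368t − 3040. Dividing through by −152 gives the monic gcd t^2 + 9t + 20.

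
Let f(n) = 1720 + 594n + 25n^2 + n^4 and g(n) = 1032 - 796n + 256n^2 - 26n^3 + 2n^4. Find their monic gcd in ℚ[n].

86 - 9n + n^2

By polynomial division,
  n^4 + 25n^2 + 594n + 1720 = (1/2)(2n^4 - 26n^3 + 256n^2 - 796n + 1032) + (13n^3 - 103n^2 + 992n + 1204)
  2n^4 - 26n^3 + 256n^2 - 796n + 1032 = ((2/13)n - 132/169)(13n^3 - 103n^2 + 992n + 1204) + ((3876/169)n^2 - (34884/169)n + 333336/169)
  13n^3 - 103n^2 + 992n + 1204 = ((2197/3876)n + 1183/1938)((3876/169)n^2 - (34884/169)n + 333336/169) + (0)
Last nonzero remainder: (3876/169)n^2 - (34884/169)n + 333336/169. Dividing through by 3876/169 gives the monic gcd n^2 - 9n + 86.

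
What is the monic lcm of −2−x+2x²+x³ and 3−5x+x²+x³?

Euclidean algorithm in ℚ[x]:
  x³+2x²−x−2 = (x³+x²−5x+3) + (x²+4x−5)
  x³+x²−5x+3 = (x−3)(x²+4x−5) + (12x−12)
  x²+4x−5 = ((1/12)x+5/12)(12x−12) + (0)
Last nonzero remainder: 12x−12. Dividing through by 12 gives the monic gcd x−1.
Then lcm(f, g) = f·g / gcd(f, g); expanding and making the result monic gives the answer.

6−x−10x²+4x⁴+x⁵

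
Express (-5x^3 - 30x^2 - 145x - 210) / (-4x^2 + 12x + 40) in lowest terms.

(5x^2 + 20x + 105)/(4x - 20)

Apply the Euclidean algorithm:
  -5x^3 - 30x^2 - 145x - 210 = ((5/4)x + 45/4)(-4x^2 + 12x + 40) + (-330x - 660)
  -4x^2 + 12x + 40 = ((2/165)x - 2/33)(-330x - 660) + (0)
Last nonzero remainder: -330x - 660. Dividing through by -330 gives the monic gcd x + 2.
Cancel x + 2 from numerator and denominator to get the reduced form.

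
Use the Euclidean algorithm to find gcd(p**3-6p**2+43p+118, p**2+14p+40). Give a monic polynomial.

1

Repeated division with remainder:
  p**3-6p**2+43p+118 = (p-20)(p**2+14p+40) + (283p+918)
  p**2+14p+40 = ((1/283)p+3044/80089)(283p+918) + (409168/80089)
  283p+918 = ((22665187/409168)p+36760851/204584)(409168/80089) + (0)
The last nonzero remainder is the constant 409168/80089, so the polynomials are coprime and gcd = 1.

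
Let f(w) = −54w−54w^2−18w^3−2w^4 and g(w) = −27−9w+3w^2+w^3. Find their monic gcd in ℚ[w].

Apply the Euclidean algorithm:
  −2w^4−18w^3−54w^2−54w = (−2w−12)(w^3+3w^2−9w−27) + (−36w^2−216w−324)
  w^3+3w^2−9w−27 = (−(1/36)w+1/12)(−36w^2−216w−324) + (0)
Last nonzero remainder: −36w^2−216w−324. Dividing through by −36 gives the monic gcd w^2+6w+9.

9+6w+w^2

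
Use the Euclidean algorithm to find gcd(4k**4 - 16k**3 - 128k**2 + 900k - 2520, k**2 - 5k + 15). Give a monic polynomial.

Euclidean algorithm in ℚ[k]:
  4k**4 - 16k**3 - 128k**2 + 900k - 2520 = (4k**2 + 4k - 168)(k**2 - 5k + 15) + (0)
The last nonzero remainder k**2 - 5k + 15 is already monic.

k**2 - 5k + 15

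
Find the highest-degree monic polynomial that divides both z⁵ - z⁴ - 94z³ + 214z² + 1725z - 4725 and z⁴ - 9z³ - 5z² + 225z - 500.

Repeated division with remainder:
  z⁵ - z⁴ - 94z³ + 214z² + 1725z - 4725 = (z + 8)(z⁴ - 9z³ - 5z² + 225z - 500) + (-17z³ + 29z² + 425z - 725)
  z⁴ - 9z³ - 5z² + 225z - 500 = (-(1/17)z + 124/289)(-17z³ + 29z² + 425z - 725) + ((2184/289)z² - 54600/289)
  -17z³ + 29z² + 425z - 725 = (-(4913/2184)z + 8381/2184)((2184/289)z² - 54600/289) + (0)
Last nonzero remainder: (2184/289)z² - 54600/289. Dividing through by 2184/289 gives the monic gcd z² - 25.

z² - 25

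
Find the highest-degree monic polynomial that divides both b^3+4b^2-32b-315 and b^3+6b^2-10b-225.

b^2+11b+45

Euclidean algorithm in ℚ[b]:
  b^3+4b^2-32b-315 = (b^3+6b^2-10b-225) + (-2b^2-22b-90)
  b^3+6b^2-10b-225 = (-(1/2)b+5/2)(-2b^2-22b-90) + (0)
Last nonzero remainder: -2b^2-22b-90. Dividing through by -2 gives the monic gcd b^2+11b+45.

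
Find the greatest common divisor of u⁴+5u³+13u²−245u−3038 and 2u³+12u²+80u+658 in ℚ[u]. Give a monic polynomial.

u+7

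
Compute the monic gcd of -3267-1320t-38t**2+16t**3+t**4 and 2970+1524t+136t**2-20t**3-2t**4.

-297-93t+5t**2+t**3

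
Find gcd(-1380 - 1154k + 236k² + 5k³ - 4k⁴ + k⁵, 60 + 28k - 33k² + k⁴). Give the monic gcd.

-30 - 29k + 2k² + k³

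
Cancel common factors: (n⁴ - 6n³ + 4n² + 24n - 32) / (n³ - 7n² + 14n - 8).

(n² - 4)/(n - 1)

By polynomial division,
  n⁴ - 6n³ + 4n² + 24n - 32 = (n + 1)(n³ - 7n² + 14n - 8) + (-3n² + 18n - 24)
  n³ - 7n² + 14n - 8 = (-(1/3)n + 1/3)(-3n² + 18n - 24) + (0)
Last nonzero remainder: -3n² + 18n - 24. Dividing through by -3 gives the monic gcd n² - 6n + 8.
Cancel n² - 6n + 8 from numerator and denominator to get the reduced form.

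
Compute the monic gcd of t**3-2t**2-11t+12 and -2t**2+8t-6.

t-1

Repeated division with remainder:
  t**3-2t**2-11t+12 = (-(1/2)t-1)(-2t**2+8t-6) + (-6t+6)
  -2t**2+8t-6 = ((1/3)t-1)(-6t+6) + (0)
Last nonzero remainder: -6t+6. Dividing through by -6 gives the monic gcd t-1.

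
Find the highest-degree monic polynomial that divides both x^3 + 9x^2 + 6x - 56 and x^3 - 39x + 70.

By polynomial division,
  x^3 + 9x^2 + 6x - 56 = (x^3 - 39x + 70) + (9x^2 + 45x - 126)
  x^3 - 39x + 70 = ((1/9)x - 5/9)(9x^2 + 45x - 126) + (0)
Last nonzero remainder: 9x^2 + 45x - 126. Dividing through by 9 gives the monic gcd x^2 + 5x - 14.

x^2 + 5x - 14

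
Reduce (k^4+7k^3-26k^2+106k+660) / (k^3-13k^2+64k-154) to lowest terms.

By polynomial division,
  k^4+7k^3-26k^2+106k+660 = (k+20)(k^3-13k^2+64k-154) + (170k^2-1020k+3740)
  k^3-13k^2+64k-154 = ((1/170)k-7/170)(170k^2-1020k+3740) + (0)
Last nonzero remainder: 170k^2-1020k+3740. Dividing through by 170 gives the monic gcd k^2-6k+22.
Cancel k^2-6k+22 from numerator and denominator to get the reduced form.

(k^2+13k+30)/(k-7)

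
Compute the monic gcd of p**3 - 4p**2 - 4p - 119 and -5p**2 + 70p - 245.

Euclidean algorithm in ℚ[p]:
  p**3 - 4p**2 - 4p - 119 = (-(1/5)p - 2)(-5p**2 + 70p - 245) + (87p - 609)
  -5p**2 + 70p - 245 = (-(5/87)p + 35/87)(87p - 609) + (0)
Last nonzero remainder: 87p - 609. Dividing through by 87 gives the monic gcd p - 7.

p - 7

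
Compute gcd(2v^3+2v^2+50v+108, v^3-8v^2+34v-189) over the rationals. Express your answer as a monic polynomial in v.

Euclidean algorithm in ℚ[v]:
  2v^3+2v^2+50v+108 = (2)(v^3-8v^2+34v-189) + (18v^2-18v+486)
  v^3-8v^2+34v-189 = ((1/18)v-7/18)(18v^2-18v+486) + (0)
Last nonzero remainder: 18v^2-18v+486. Dividing through by 18 gives the monic gcd v^2-v+27.

v^2-v+27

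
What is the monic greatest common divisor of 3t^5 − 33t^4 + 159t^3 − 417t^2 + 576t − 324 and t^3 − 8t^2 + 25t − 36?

Apply the Euclidean algorithm:
  3t^5 − 33t^4 + 159t^3 − 417t^2 + 576t − 324 = (3t^2 − 9t + 12)(t^3 − 8t^2 + 25t − 36) + (12t^2 − 48t + 108)
  t^3 − 8t^2 + 25t − 36 = ((1/12)t − 1/3)(12t^2 − 48t + 108) + (0)
Last nonzero remainder: 12t^2 − 48t + 108. Dividing through by 12 gives the monic gcd t^2 − 4t + 9.

t^2 − 4t + 9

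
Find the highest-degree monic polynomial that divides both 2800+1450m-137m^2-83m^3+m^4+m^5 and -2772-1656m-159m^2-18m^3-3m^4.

14+9m+m^2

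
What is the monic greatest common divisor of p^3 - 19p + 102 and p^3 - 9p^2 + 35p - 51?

By polynomial division,
  p^3 - 19p + 102 = (p^3 - 9p^2 + 35p - 51) + (9p^2 - 54p + 153)
  p^3 - 9p^2 + 35p - 51 = ((1/9)p - 1/3)(9p^2 - 54p + 153) + (0)
Last nonzero remainder: 9p^2 - 54p + 153. Dividing through by 9 gives the monic gcd p^2 - 6p + 17.

p^2 - 6p + 17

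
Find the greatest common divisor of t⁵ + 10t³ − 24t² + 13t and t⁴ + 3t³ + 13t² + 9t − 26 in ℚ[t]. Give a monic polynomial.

t³ + t² + 11t − 13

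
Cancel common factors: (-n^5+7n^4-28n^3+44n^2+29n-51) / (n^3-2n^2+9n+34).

Euclidean algorithm in ℚ[n]:
  -n^5+7n^4-28n^3+44n^2+29n-51 = (-n^2+5n-9)(n^3-2n^2+9n+34) + (15n^2-60n+255)
  n^3-2n^2+9n+34 = ((1/15)n+2/15)(15n^2-60n+255) + (0)
Last nonzero remainder: 15n^2-60n+255. Dividing through by 15 gives the monic gcd n^2-4n+17.
Cancel n^2-4n+17 from numerator and denominator to get the reduced form.

(-n^3+3n^2+n-3)/(n+2)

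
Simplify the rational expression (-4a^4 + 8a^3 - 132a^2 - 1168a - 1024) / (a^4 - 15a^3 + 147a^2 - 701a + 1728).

Repeated division with remainder:
  -4a^4 + 8a^3 - 132a^2 - 1168a - 1024 = (-4)(a^4 - 15a^3 + 147a^2 - 701a + 1728) + (-52a^3 + 456a^2 - 3972a + 5888)
  a^4 - 15a^3 + 147a^2 - 701a + 1728 = (-(1/52)a + 81/676)(-52a^3 + 456a^2 - 3972a + 5888) + ((2700/169)a^2 - (18900/169)a + 172800/169)
  -52a^3 + 456a^2 - 3972a + 5888 = (-(2197/675)a + 3887/675)((2700/169)a^2 - (18900/169)a + 172800/169) + (0)
Last nonzero remainder: (2700/169)a^2 - (18900/169)a + 172800/169. Dividing through by 2700/169 gives the monic gcd a^2 - 7a + 64.
Cancel a^2 - 7a + 64 from numerator and denominator to get the reduced form.

(-4a^2 - 20a - 16)/(a^2 - 8a + 27)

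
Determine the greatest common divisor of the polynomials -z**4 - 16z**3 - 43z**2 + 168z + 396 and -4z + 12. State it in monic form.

Apply the Euclidean algorithm:
  -z**4 - 16z**3 - 43z**2 + 168z + 396 = ((1/4)z**3 + (19/4)z**2 + 25z + 33)(-4z + 12) + (0)
Last nonzero remainder: -4z + 12. Dividing through by -4 gives the monic gcd z - 3.

z - 3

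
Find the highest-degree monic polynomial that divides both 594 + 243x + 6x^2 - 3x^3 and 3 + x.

3 + x

By polynomial division,
  -3x^3 + 6x^2 + 243x + 594 = (-3x^2 + 15x + 198)(x + 3) + (0)
The last nonzero remainder x + 3 is already monic.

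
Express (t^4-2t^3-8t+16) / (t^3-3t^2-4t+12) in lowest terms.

Repeated division with remainder:
  t^4-2t^3-8t+16 = (t+1)(t^3-3t^2-4t+12) + (7t^2-16t+4)
  t^3-3t^2-4t+12 = ((1/7)t-5/49)(7t^2-16t+4) + (-(304/49)t+608/49)
  7t^2-16t+4 = (-(343/304)t+49/152)(-(304/49)t+608/49) + (0)
Last nonzero remainder: -(304/49)t+608/49. Dividing through by -304/49 gives the monic gcd t-2.
Cancel t-2 from numerator and denominator to get the reduced form.

(t^3-8)/(t^2-t-6)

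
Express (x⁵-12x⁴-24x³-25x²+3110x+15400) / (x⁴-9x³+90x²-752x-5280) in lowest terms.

Repeated division with remainder:
  x⁵-12x⁴-24x³-25x²+3110x+15400 = (x-3)(x⁴-9x³+90x²-752x-5280) + (-141x³+997x²+6134x-440)
  x⁴-9x³+90x²-752x-5280 = (-(1/141)x+272/19881)(-141x³+997x²+6134x-440) + ((2383000/19881)x²-(16681000/19881)x-104852000/19881)
  -141x³+997x²+6134x-440 = (-(2803221/2383000)x+19881/238300)((2383000/19881)x²-(16681000/19881)x-104852000/19881) + (0)
Last nonzero remainder: (2383000/19881)x²-(16681000/19881)x-104852000/19881. Dividing through by 2383000/19881 gives the monic gcd x²-7x-44.
Cancel x²-7x-44 from numerator and denominator to get the reduced form.

(x³-5x²-15x-350)/(x²-2x+120)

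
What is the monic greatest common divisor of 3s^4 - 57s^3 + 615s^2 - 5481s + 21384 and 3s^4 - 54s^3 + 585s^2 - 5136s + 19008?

s^3 - 10s^2 + 115s - 792

Euclidean algorithm in ℚ[s]:
  3s^4 - 57s^3 + 615s^2 - 5481s + 21384 = (3s^4 - 54s^3 + 585s^2 - 5136s + 19008) + (-3s^3 + 30s^2 - 345s + 2376)
  3s^4 - 54s^3 + 585s^2 - 5136s + 19008 = (-s + 8)(-3s^3 + 30s^2 - 345s + 2376) + (0)
Last nonzero remainder: -3s^3 + 30s^2 - 345s + 2376. Dividing through by -3 gives the monic gcd s^3 - 10s^2 + 115s - 792.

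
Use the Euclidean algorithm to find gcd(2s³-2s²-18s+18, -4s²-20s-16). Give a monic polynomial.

1

Euclidean algorithm in ℚ[s]:
  2s³-2s²-18s+18 = (-(1/2)s+3)(-4s²-20s-16) + (34s+66)
  -4s²-20s-16 = (-(2/17)s-104/289)(34s+66) + (2240/289)
  34s+66 = ((4913/1120)s+9537/1120)(2240/289) + (0)
The last nonzero remainder is the constant 2240/289, so the polynomials are coprime and gcd = 1.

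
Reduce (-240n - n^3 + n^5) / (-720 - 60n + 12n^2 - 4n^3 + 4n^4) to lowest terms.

(4n + n^2)/(12 + 4n)

By polynomial division,
  n^5 - n^3 - 240n = ((1/4)n + 1/4)(4n^4 - 4n^3 + 12n^2 - 60n - 720) + (-3n^3 + 12n^2 - 45n + 180)
  4n^4 - 4n^3 + 12n^2 - 60n - 720 = (-(4/3)n - 4)(-3n^3 + 12n^2 - 45n + 180) + (0)
Last nonzero remainder: -3n^3 + 12n^2 - 45n + 180. Dividing through by -3 gives the monic gcd n^3 - 4n^2 + 15n - 60.
Cancel n^3 - 4n^2 + 15n - 60 from numerator and denominator to get the reduced form.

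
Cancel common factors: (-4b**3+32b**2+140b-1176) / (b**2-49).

(-4b**2+4b+168)/(b+7)

Apply the Euclidean algorithm:
  -4b**3+32b**2+140b-1176 = (-4b+32)(b**2-49) + (-56b+392)
  b**2-49 = (-(1/56)b-1/8)(-56b+392) + (0)
Last nonzero remainder: -56b+392. Dividing through by -56 gives the monic gcd b-7.
Cancel b-7 from numerator and denominator to get the reduced form.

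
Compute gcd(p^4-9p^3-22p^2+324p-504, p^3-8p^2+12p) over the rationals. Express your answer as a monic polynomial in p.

Apply the Euclidean algorithm:
  p^4-9p^3-22p^2+324p-504 = (p-1)(p^3-8p^2+12p) + (-42p^2+336p-504)
  p^3-8p^2+12p = (-(1/42)p)(-42p^2+336p-504) + (0)
Last nonzero remainder: -42p^2+336p-504. Dividing through by -42 gives the monic gcd p^2-8p+12.

p^2-8p+12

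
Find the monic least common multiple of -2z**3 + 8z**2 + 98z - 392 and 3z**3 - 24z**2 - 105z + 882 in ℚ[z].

z**5 - 5z**4 - 87z**3 + 413z**2 + 1862z - 8232

By polynomial division,
  -2z**3 + 8z**2 + 98z - 392 = (-2/3)(3z**3 - 24z**2 - 105z + 882) + (-8z**2 + 28z + 196)
  3z**3 - 24z**2 - 105z + 882 = (-(3/8)z + 27/16)(-8z**2 + 28z + 196) + (-(315/4)z + 2205/4)
  -8z**2 + 28z + 196 = ((32/315)z + 16/45)(-(315/4)z + 2205/4) + (0)
Last nonzero remainder: -(315/4)z + 2205/4. Dividing through by -315/4 gives the monic gcd z - 7.
Then lcm(f, g) = f·g / gcd(f, g); expanding and making the result monic gives the answer.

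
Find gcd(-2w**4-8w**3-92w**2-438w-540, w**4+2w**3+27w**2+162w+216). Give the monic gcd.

w**2+5w+6

Apply the Euclidean algorithm:
  -2w**4-8w**3-92w**2-438w-540 = (-2)(w**4+2w**3+27w**2+162w+216) + (-4w**3-38w**2-114w-108)
  w**4+2w**3+27w**2+162w+216 = (-(1/4)w+15/8)(-4w**3-38w**2-114w-108) + ((279/4)w**2+(1395/4)w+837/2)
  -4w**3-38w**2-114w-108 = (-(16/279)w-8/31)((279/4)w**2+(1395/4)w+837/2) + (0)
Last nonzero remainder: (279/4)w**2+(1395/4)w+837/2. Dividing through by 279/4 gives the monic gcd w**2+5w+6.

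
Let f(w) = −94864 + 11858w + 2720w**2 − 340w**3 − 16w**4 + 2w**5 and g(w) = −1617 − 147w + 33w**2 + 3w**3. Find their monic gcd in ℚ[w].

Apply the Euclidean algorithm:
  2w**5 − 16w**4 − 340w**3 + 2720w**2 + 11858w − 94864 = ((2/3)w**2 − (38/3)w + 176/3)(3w**3 + 33w**2 − 147w − 1617) + (0)
Last nonzero remainder: 3w**3 + 33w**2 − 147w − 1617. Dividing through by 3 gives the monic gcd w**3 + 11w**2 − 49w − 539.

−539 − 49w + 11w**2 + w**3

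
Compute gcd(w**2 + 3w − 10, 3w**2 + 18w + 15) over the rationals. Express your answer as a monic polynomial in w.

Euclidean algorithm in ℚ[w]:
  w**2 + 3w − 10 = (1/3)(3w**2 + 18w + 15) + (−3w − 15)
  3w**2 + 18w + 15 = (−w − 1)(−3w − 15) + (0)
Last nonzero remainder: −3w − 15. Dividing through by −3 gives the monic gcd w + 5.

w + 5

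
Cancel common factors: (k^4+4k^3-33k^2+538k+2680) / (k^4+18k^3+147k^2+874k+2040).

(k^2-10k+67)/(k^2+4k+51)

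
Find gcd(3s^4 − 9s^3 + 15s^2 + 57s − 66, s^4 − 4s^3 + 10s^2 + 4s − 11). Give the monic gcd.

Repeated division with remainder:
  3s^4 − 9s^3 + 15s^2 + 57s − 66 = (3)(s^4 − 4s^3 + 10s^2 + 4s − 11) + (3s^3 − 15s^2 + 45s − 33)
  s^4 − 4s^3 + 10s^2 + 4s − 11 = ((1/3)s + 1/3)(3s^3 − 15s^2 + 45s − 33) + (0)
Last nonzero remainder: 3s^3 − 15s^2 + 45s − 33. Dividing through by 3 gives the monic gcd s^3 − 5s^2 + 15s − 11.

s^3 − 5s^2 + 15s − 11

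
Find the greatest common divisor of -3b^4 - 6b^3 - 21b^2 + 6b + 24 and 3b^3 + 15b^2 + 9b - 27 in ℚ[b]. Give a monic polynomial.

b - 1

Euclidean algorithm in ℚ[b]:
  -3b^4 - 6b^3 - 21b^2 + 6b + 24 = (-b + 3)(3b^3 + 15b^2 + 9b - 27) + (-57b^2 - 48b + 105)
  3b^3 + 15b^2 + 9b - 27 = (-(1/19)b - 79/361)(-57b^2 - 48b + 105) + ((1452/361)b - 1452/361)
  -57b^2 - 48b + 105 = (-(6859/484)b - 12635/484)((1452/361)b - 1452/361) + (0)
Last nonzero remainder: (1452/361)b - 1452/361. Dividing through by 1452/361 gives the monic gcd b - 1.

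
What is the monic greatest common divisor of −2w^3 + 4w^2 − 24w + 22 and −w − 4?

1

Apply the Euclidean algorithm:
  −2w^3 + 4w^2 − 24w + 22 = (2w^2 − 12w + 72)(−w − 4) + (310)
  −w − 4 = (−(1/310)w − 2/155)(310) + (0)
The last nonzero remainder is the constant 310, so the polynomials are coprime and gcd = 1.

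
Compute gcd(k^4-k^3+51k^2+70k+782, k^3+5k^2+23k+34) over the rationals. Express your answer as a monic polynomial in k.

k^2+3k+17

Repeated division with remainder:
  k^4-k^3+51k^2+70k+782 = (k-6)(k^3+5k^2+23k+34) + (58k^2+174k+986)
  k^3+5k^2+23k+34 = ((1/58)k+1/29)(58k^2+174k+986) + (0)
Last nonzero remainder: 58k^2+174k+986. Dividing through by 58 gives the monic gcd k^2+3k+17.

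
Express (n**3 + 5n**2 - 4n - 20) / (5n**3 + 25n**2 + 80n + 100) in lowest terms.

(n**2 + 3n - 10)/(5n**2 + 15n + 50)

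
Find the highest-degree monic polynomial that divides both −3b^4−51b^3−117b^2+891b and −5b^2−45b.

b^2+9b

Euclidean algorithm in ℚ[b]:
  −3b^4−51b^3−117b^2+891b = ((3/5)b^2+(24/5)b−99/5)(−5b^2−45b) + (0)
Last nonzero remainder: −5b^2−45b. Dividing through by −5 gives the monic gcd b^2+9b.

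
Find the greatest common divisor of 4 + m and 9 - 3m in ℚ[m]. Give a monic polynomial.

Euclidean algorithm in ℚ[m]:
  m + 4 = (-1/3)(-3m + 9) + (7)
  -3m + 9 = (-(3/7)m + 9/7)(7) + (0)
The last nonzero remainder is the constant 7, so the polynomials are coprime and gcd = 1.

1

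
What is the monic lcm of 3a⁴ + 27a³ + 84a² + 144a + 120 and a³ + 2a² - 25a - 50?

a⁵ + 4a⁴ - 17a³ - 92a² - 200a - 200

Apply the Euclidean algorithm:
  3a⁴ + 27a³ + 84a² + 144a + 120 = (3a + 21)(a³ + 2a² - 25a - 50) + (117a² + 819a + 1170)
  a³ + 2a² - 25a - 50 = ((1/117)a - 5/117)(117a² + 819a + 1170) + (0)
Last nonzero remainder: 117a² + 819a + 1170. Dividing through by 117 gives the monic gcd a² + 7a + 10.
Then lcm(f, g) = f·g / gcd(f, g); expanding and making the result monic gives the answer.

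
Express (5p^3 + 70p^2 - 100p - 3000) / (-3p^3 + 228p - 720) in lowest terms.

Apply the Euclidean algorithm:
  5p^3 + 70p^2 - 100p - 3000 = (-5/3)(-3p^3 + 228p - 720) + (70p^2 + 280p - 4200)
  -3p^3 + 228p - 720 = (-(3/70)p + 6/35)(70p^2 + 280p - 4200) + (0)
Last nonzero remainder: 70p^2 + 280p - 4200. Dividing through by 70 gives the monic gcd p^2 + 4p - 60.
Cancel p^2 + 4p - 60 from numerator and denominator to get the reduced form.

(-5p - 50)/(3p - 12)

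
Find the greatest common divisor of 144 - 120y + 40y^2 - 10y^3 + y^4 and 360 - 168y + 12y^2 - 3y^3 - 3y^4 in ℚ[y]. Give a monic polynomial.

Apply the Euclidean algorithm:
  y^4 - 10y^3 + 40y^2 - 120y + 144 = (-1/3)(-3y^4 - 3y^3 + 12y^2 - 168y + 360) + (-11y^3 + 44y^2 - 176y + 264)
  -3y^4 - 3y^3 + 12y^2 - 168y + 360 = ((3/11)y + 15/11)(-11y^3 + 44y^2 - 176y + 264) + (0)
Last nonzero remainder: -11y^3 + 44y^2 - 176y + 264. Dividing through by -11 gives the monic gcd y^3 - 4y^2 + 16y - 24.

-24 + 16y - 4y^2 + y^3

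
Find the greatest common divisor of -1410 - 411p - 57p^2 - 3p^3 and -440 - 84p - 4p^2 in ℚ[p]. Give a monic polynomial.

Euclidean algorithm in ℚ[p]:
  -3p^3 - 57p^2 - 411p - 1410 = ((3/4)p - 3/2)(-4p^2 - 84p - 440) + (-207p - 2070)
  -4p^2 - 84p - 440 = ((4/207)p + 44/207)(-207p - 2070) + (0)
Last nonzero remainder: -207p - 2070. Dividing through by -207 gives the monic gcd p + 10.

10 + p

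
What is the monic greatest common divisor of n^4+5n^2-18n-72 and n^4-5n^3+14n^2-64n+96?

Repeated division with remainder:
  n^4+5n^2-18n-72 = (n^4-5n^3+14n^2-64n+96) + (5n^3-9n^2+46n-168)
  n^4-5n^3+14n^2-64n+96 = ((1/5)n-16/25)(5n^3-9n^2+46n-168) + (-(24/25)n^2-(24/25)n-288/25)
  5n^3-9n^2+46n-168 = (-(125/24)n+175/12)(-(24/25)n^2-(24/25)n-288/25) + (0)
Last nonzero remainder: -(24/25)n^2-(24/25)n-288/25. Dividing through by -24/25 gives the monic gcd n^2+n+12.

n^2+n+12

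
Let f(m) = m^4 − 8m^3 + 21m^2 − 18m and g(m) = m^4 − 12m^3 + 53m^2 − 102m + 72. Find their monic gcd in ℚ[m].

Euclidean algorithm in ℚ[m]:
  m^4 − 8m^3 + 21m^2 − 18m = (m^4 − 12m^3 + 53m^2 − 102m + 72) + (4m^3 − 32m^2 + 84m − 72)
  m^4 − 12m^3 + 53m^2 − 102m + 72 = ((1/4)m − 1)(4m^3 − 32m^2 + 84m − 72) + (0)
Last nonzero remainder: 4m^3 − 32m^2 + 84m − 72. Dividing through by 4 gives the monic gcd m^3 − 8m^2 + 21m − 18.

m^3 − 8m^2 + 21m − 18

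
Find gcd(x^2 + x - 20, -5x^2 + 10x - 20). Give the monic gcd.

1

Repeated division with remainder:
  x^2 + x - 20 = (-1/5)(-5x^2 + 10x - 20) + (3x - 24)
  -5x^2 + 10x - 20 = (-(5/3)x - 10)(3x - 24) + (-260)
  3x - 24 = (-(3/260)x + 6/65)(-260) + (0)
The last nonzero remainder is the constant -260, so the polynomials are coprime and gcd = 1.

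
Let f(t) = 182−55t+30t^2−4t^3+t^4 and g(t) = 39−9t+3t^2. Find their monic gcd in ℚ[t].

By polynomial division,
  t^4−4t^3+30t^2−55t+182 = ((1/3)t^2−(1/3)t+14/3)(3t^2−9t+39) + (0)
Last nonzero remainder: 3t^2−9t+39. Dividing through by 3 gives the monic gcd t^2−3t+13.

13−3t+t^2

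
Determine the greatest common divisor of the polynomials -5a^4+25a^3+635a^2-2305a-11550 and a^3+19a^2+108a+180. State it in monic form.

Repeated division with remainder:
  -5a^4+25a^3+635a^2-2305a-11550 = (-5a+120)(a^3+19a^2+108a+180) + (-1105a^2-14365a-33150)
  a^3+19a^2+108a+180 = (-(1/1105)a-6/1105)(-1105a^2-14365a-33150) + (0)
Last nonzero remainder: -1105a^2-14365a-33150. Dividing through by -1105 gives the monic gcd a^2+13a+30.

a^2+13a+30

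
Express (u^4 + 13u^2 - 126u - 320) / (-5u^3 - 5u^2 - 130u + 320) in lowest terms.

Apply the Euclidean algorithm:
  u^4 + 13u^2 - 126u - 320 = (-(1/5)u + 1/5)(-5u^3 - 5u^2 - 130u + 320) + (-12u^2 - 36u - 384)
  -5u^3 - 5u^2 - 130u + 320 = ((5/12)u - 5/6)(-12u^2 - 36u - 384) + (0)
Last nonzero remainder: -12u^2 - 36u - 384. Dividing through by -12 gives the monic gcd u^2 + 3u + 32.
Cancel u^2 + 3u + 32 from numerator and denominator to get the reduced form.

(-u^2 + 3u + 10)/(5u - 10)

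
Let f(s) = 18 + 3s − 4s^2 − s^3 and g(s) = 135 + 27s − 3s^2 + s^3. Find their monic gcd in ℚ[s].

3 + s

Repeated division with remainder:
  −s^3 − 4s^2 + 3s + 18 = (−1)(s^3 − 3s^2 + 27s + 135) + (−7s^2 + 30s + 153)
  s^3 − 3s^2 + 27s + 135 = (−(1/7)s − 9/49)(−7s^2 + 30s + 153) + ((2664/49)s + 7992/49)
  −7s^2 + 30s + 153 = (−(343/2664)s + 833/888)((2664/49)s + 7992/49) + (0)
Last nonzero remainder: (2664/49)s + 7992/49. Dividing through by 2664/49 gives the monic gcd s + 3.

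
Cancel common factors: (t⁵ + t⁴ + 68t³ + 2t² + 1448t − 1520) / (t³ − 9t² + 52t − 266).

(t³ + 3t² + 36t − 40)/(t − 7)

Apply the Euclidean algorithm:
  t⁵ + t⁴ + 68t³ + 2t² + 1448t − 1520 = (t² + 10t + 106)(t³ − 9t² + 52t − 266) + (702t² − 1404t + 26676)
  t³ − 9t² + 52t − 266 = ((1/702)t − 7/702)(702t² − 1404t + 26676) + (0)
Last nonzero remainder: 702t² − 1404t + 26676. Dividing through by 702 gives the monic gcd t² − 2t + 38.
Cancel t² − 2t + 38 from numerator and denominator to get the reduced form.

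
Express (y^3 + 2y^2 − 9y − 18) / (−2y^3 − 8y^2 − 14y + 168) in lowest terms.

(−y^2 − 5y − 6)/(2y^2 + 14y + 56)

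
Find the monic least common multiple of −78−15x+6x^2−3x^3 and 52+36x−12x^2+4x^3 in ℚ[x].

26+31x+3x^2−x^3+x^4

By polynomial division,
  −3x^3+6x^2−15x−78 = (−3/4)(4x^3−12x^2+36x+52) + (−3x^2+12x−39)
  4x^3−12x^2+36x+52 = (−(4/3)x−4/3)(−3x^2+12x−39) + (0)
Last nonzero remainder: −3x^2+12x−39. Dividing through by −3 gives the monic gcd x^2−4x+13.
Then lcm(f, g) = f·g / gcd(f, g); expanding and making the result monic gives the answer.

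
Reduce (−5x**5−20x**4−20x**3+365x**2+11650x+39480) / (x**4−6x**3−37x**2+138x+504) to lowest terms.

Repeated division with remainder:
  −5x**5−20x**4−20x**3+365x**2+11650x+39480 = (−5x−50)(x**4−6x**3−37x**2+138x+504) + (−505x**3−795x**2+21070x+64680)
  x**4−6x**3−37x**2+138x+504 = (−(1/505)x+153/10201)(−505x**3−795x**2+21070x+64680) + ((169812/10201)x**2−(509436/10201)x−4754736/10201)
  −505x**3−795x**2+21070x+64680 = (−(5151505/169812)x−3927385/28302)((169812/10201)x**2−(509436/10201)x−4754736/10201) + (0)
Last nonzero remainder: (169812/10201)x**2−(509436/10201)x−4754736/10201. Dividing through by 169812/10201 gives the monic gcd x**2−3x−28.
Cancel x**2−3x−28 from numerator and denominator to get the reduced form.

(−5x**3−35x**2−265x−1410)/(x**2−3x−18)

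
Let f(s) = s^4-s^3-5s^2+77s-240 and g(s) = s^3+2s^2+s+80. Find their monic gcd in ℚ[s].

s^3+2s^2+s+80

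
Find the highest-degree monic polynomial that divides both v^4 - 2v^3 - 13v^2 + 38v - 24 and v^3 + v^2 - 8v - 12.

v - 3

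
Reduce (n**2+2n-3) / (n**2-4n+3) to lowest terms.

(n+3)/(n-3)

By polynomial division,
  n**2+2n-3 = (n**2-4n+3) + (6n-6)
  n**2-4n+3 = ((1/6)n-1/2)(6n-6) + (0)
Last nonzero remainder: 6n-6. Dividing through by 6 gives the monic gcd n-1.
Cancel n-1 from numerator and denominator to get the reduced form.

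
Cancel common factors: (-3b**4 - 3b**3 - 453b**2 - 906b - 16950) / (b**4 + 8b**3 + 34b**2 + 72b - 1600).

Apply the Euclidean algorithm:
  -3b**4 - 3b**3 - 453b**2 - 906b - 16950 = (-3)(b**4 + 8b**3 + 34b**2 + 72b - 1600) + (21b**3 - 351b**2 - 690b - 21750)
  b**4 + 8b**3 + 34b**2 + 72b - 1600 = ((1/21)b + 173/147)(21b**3 - 351b**2 - 690b - 21750) + ((23517/49)b**2 + (94068/49)b + 1175850/49)
  21b**3 - 351b**2 - 690b - 21750 = ((343/7839)b - 7105/7839)((23517/49)b**2 + (94068/49)b + 1175850/49) + (0)
Last nonzero remainder: (23517/49)b**2 + (94068/49)b + 1175850/49. Dividing through by 23517/49 gives the monic gcd b**2 + 4b + 50.
Cancel b**2 + 4b + 50 from numerator and denominator to get the reduced form.

(-3b**2 + 9b - 339)/(b**2 + 4b - 32)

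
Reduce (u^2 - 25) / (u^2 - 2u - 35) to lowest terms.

(u - 5)/(u - 7)

Apply the Euclidean algorithm:
  u^2 - 25 = (u^2 - 2u - 35) + (2u + 10)
  u^2 - 2u - 35 = ((1/2)u - 7/2)(2u + 10) + (0)
Last nonzero remainder: 2u + 10. Dividing through by 2 gives the monic gcd u + 5.
Cancel u + 5 from numerator and denominator to get the reduced form.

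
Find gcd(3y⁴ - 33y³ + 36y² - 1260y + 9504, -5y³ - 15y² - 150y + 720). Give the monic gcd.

By polynomial division,
  3y⁴ - 33y³ + 36y² - 1260y + 9504 = (-(3/5)y + 42/5)(-5y³ - 15y² - 150y + 720) + (72y² + 432y + 3456)
  -5y³ - 15y² - 150y + 720 = (-(5/72)y + 5/24)(72y² + 432y + 3456) + (0)
Last nonzero remainder: 72y² + 432y + 3456. Dividing through by 72 gives the monic gcd y² + 6y + 48.

y² + 6y + 48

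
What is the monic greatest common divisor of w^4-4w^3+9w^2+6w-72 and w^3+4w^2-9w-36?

Repeated division with remainder:
  w^4-4w^3+9w^2+6w-72 = (w-8)(w^3+4w^2-9w-36) + (50w^2-30w-360)
  w^3+4w^2-9w-36 = ((1/50)w+23/250)(50w^2-30w-360) + ((24/25)w-72/25)
  50w^2-30w-360 = ((625/12)w+125)((24/25)w-72/25) + (0)
Last nonzero remainder: (24/25)w-72/25. Dividing through by 24/25 gives the monic gcd w-3.

w-3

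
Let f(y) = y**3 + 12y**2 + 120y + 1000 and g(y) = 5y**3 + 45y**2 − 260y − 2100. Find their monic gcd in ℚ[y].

y + 10

Apply the Euclidean algorithm:
  y**3 + 12y**2 + 120y + 1000 = (1/5)(5y**3 + 45y**2 − 260y − 2100) + (3y**2 + 172y + 1420)
  5y**3 + 45y**2 − 260y − 2100 = ((5/3)y − 725/9)(3y**2 + 172y + 1420) + ((101060/9)y + 1010600/9)
  3y**2 + 172y + 1420 = ((27/101060)y + 639/50530)((101060/9)y + 1010600/9) + (0)
Last nonzero remainder: (101060/9)y + 1010600/9. Dividing through by 101060/9 gives the monic gcd y + 10.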